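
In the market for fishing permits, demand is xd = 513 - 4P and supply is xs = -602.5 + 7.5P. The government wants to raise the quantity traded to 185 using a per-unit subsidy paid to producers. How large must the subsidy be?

Required subsidy s = 23 per unit

At x = 185, invert demand for the buyer price: Pb = (513 − 185)/4 = 82; invert supply for the seller price: Ps = (185 − (-602.5))/7.5 = 105.
The subsidy must fill the gap: s = Ps − Pb = 105 − 82 = 23.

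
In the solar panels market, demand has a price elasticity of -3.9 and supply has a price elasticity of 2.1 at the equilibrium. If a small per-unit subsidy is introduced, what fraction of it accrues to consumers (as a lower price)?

Consumer share = 0.35

For a small subsidy around the equilibrium, the benefit split depends on the relative slopes, which at a point are proportional to the elasticities.
Buyer share = εs/(εs + |εd|) = 2.1/(2.1 + 3.9) = 0.35; seller share = |εd|/(εs + |εd|) = 0.65.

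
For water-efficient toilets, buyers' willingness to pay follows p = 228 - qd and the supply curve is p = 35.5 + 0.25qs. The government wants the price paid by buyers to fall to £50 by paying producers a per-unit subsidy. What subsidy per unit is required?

At a buyer price of 50, quantity demanded is 228 − 1·50 = 178.
Sellers supply 178 only when they receive ps = 35.5 + 0.25·178 = 80.
s = ps − pb = 80 − 50 = 30.

Required subsidy s = £30 per unit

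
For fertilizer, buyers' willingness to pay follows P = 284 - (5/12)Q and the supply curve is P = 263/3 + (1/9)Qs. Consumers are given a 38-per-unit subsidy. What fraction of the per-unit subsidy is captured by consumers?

Consumer share = 15/19

Pre-subsidy: 284 - (5/12)Q = 263/3 + (1/9)Q gives Q* = 372 and P* = 129.
With the rebate, buyers effectively pay Pb = Ps − 38, where Ps is the price sellers receive.
On the curves, Pb = 284 - (5/12)Q and Ps = 263/3 + (1/9)Q; the wedge Ps − Pb = 38 gives 263/3 + (1/9)Q − (284 - (5/12)Q) = 38, so Q' = 444.
Then Pb = 284 − (5/12)·444 = 99 and Ps = 263/3 + (1/9)·444 = 137.
Buyers' price falls by P* − Pb = 129 − 99 = 30; sellers' price rises by Ps − P* = 137 − 129 = 8.
So consumers capture 30/38 = 15/19 of each unit of subsidy.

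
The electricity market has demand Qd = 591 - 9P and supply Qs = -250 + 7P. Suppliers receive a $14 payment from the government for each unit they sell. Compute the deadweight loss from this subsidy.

Deadweight loss = $385.875

Pre-subsidy: 591 - 9P = -250 + 7P gives P* = 52.5625, Q* = 117.9375.
With the subsidy, sellers receive Ps = Pb + 14 for each unit, where Pb is the price buyers pay.
Supply in terms of Pb becomes Qs = -250 + 7(Pb + 14) = -152 + 7Pb. Setting this equal to demand: 591 - 9Pb = -152 + 7Pb, so Pb = 46.4375.
Sellers receive Ps = 46.4375 + 14 = 60.4375; Q' = 591 − 9·46.4375 = 173.0625.
The subsidy expands output by 173.0625 − 117.9375 = 55.125 past the efficient level; on those units the gap between marginal cost and willingness to pay runs from 0 up to 14.
DWL = ½ × 14 × 55.125 = 385.875.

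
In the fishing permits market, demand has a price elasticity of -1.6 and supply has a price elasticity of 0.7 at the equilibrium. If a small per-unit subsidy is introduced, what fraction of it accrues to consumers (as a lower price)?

Consumer share = 7/23

For a small subsidy around the equilibrium, the benefit split depends on the relative slopes, which at a point are proportional to the elasticities.
Buyer share = εs/(εs + |εd|) = 0.7/(0.7 + 1.6) = 7/23; seller share = |εd|/(εs + |εd|) = 16/23.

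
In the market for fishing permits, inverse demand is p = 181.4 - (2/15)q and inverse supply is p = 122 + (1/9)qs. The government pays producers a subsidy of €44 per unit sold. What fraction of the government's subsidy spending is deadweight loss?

Pre-subsidy: 181.4 - (2/15)q = 122 + (1/9)q gives q* = 243 and p* = 149.
With the subsidy, sellers receive ps = pb + 44 for each unit, where pb is the price buyers pay.
On the curves, pb = 181.4 - (2/15)q and ps = 122 + (1/9)q; the wedge ps − pb = 44 gives 122 + (1/9)q − (181.4 - (2/15)q) = 44, so q' = 423.
Then pb = 181.4 − (2/15)·423 = 125 and ps = 122 + (1/9)·423 = 169.
ΔCS = ½(243 + 423)(149 − 125) = 7992; ΔPS = ½(243 + 423)(169 − 149) = 6660.
Government spending = 44 × 423 = 18612.
DWL = ½ × 44 × (423 − 243) = 3960; fraction = 3960 / 18612 = 10/47.

DWL / government spending = 10/47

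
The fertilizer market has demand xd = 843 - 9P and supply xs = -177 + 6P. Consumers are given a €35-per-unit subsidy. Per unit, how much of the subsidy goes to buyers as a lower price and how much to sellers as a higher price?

Buyers gain €14 per unit; sellers gain €21 per unit

Pre-subsidy: 843 - 9P = -177 + 6P gives P* = 68, x* = 231.
With the rebate, buyers effectively pay Pb = Ps − 35, where Ps is the price sellers receive.
Demand in terms of Ps becomes xd = 843 − 9(Ps − 35) = 1158 - 9Ps. Setting this equal to supply: 1158 - 9Ps = -177 + 6Ps, so Ps = 89.
Buyers pay Pb = 89 − 35 = 54; x' = -177 + 6·89 = 357.
Buyers' price falls by P* − Pb = 68 − 54 = 14; sellers' price rises by Ps − P* = 89 − 68 = 21.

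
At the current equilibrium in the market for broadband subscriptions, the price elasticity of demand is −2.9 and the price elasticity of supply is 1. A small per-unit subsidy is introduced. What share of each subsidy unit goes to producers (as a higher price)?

For a small subsidy around the equilibrium, the benefit split depends on the relative slopes, which at a point are proportional to the elasticities.
Buyer share = εs/(εs + |εd|) = 1/(1 + 2.9) = 10/39; seller share = |εd|/(εs + |εd|) = 29/39.
So producers capture 29/39 of the subsidy.

Producer share = 29/39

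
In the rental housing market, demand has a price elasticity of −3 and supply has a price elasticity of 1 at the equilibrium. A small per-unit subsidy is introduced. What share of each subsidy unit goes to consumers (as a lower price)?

Consumer share = 0.25

For a small subsidy around the equilibrium, the benefit split depends on the relative slopes, which at a point are proportional to the elasticities.
Buyer share = εs/(εs + |εd|) = 1/(1 + 3) = 0.25; seller share = |εd|/(εs + |εd|) = 0.75.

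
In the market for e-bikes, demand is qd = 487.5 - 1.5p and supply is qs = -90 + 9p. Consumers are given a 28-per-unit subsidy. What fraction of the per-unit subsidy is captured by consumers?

Pre-subsidy: 487.5 - 1.5p = -90 + 9p gives p* = 55, q* = 405.
With the rebate, buyers effectively pay pb = ps − 28, where ps is the price sellers receive.
Demand in terms of ps becomes qd = 487.5 − 1.5(ps − 28) = 529.5 - 1.5ps. Setting this equal to supply: 529.5 - 1.5ps = -90 + 9ps, so ps = 59.
Buyers pay pb = 59 − 28 = 31; q' = -90 + 9·59 = 441.
Buyers' price falls by p* − pb = 55 − 31 = 24; sellers' price rises by ps − p* = 59 − 55 = 4.
So consumers capture 24/28 = 6/7 of each unit of subsidy.

Consumer share = 6/7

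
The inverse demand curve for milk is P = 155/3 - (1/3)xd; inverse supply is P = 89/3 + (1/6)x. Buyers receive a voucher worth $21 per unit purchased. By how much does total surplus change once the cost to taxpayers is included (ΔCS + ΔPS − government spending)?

Pre-subsidy: 155/3 - (1/3)x = 89/3 + (1/6)x gives x* = 44 and P* = 37.
With the rebate, buyers effectively pay Pb = Ps − 21, where Ps is the price sellers receive.
On the curves, Pb = 155/3 - (1/3)x and Ps = 89/3 + (1/6)x; the wedge Ps − Pb = 21 gives 89/3 + (1/6)x − (155/3 - (1/3)x) = 21, so x' = 86.
Then Pb = 155/3 − (1/3)·86 = 23 and Ps = 89/3 + (1/6)·86 = 44.
ΔCS = ½(44 + 86)(37 − 23) = 910; ΔPS = ½(44 + 86)(44 − 37) = 455.
Government spending = 21 × 86 = 1806.
Net change = 910 + 455 − 1806 = -441. The loss equals the DWL triangle ½·21·42.

Net change in total surplus = -$441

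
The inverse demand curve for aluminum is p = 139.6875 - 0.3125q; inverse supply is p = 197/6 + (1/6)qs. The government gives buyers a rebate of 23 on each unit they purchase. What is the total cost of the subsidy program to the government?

Pre-subsidy: 139.6875 - 0.3125q = 197/6 + (1/6)q gives q* = 223 and p* = 70.
With the rebate, buyers effectively pay pb = ps − 23, where ps is the price sellers receive.
On the curves, pb = 139.6875 - 0.3125q and ps = 197/6 + (1/6)q; the wedge ps − pb = 23 gives 197/6 + (1/6)q − (139.6875 - 0.3125q) = 23, so q' = 271.
Then pb = 139.6875 − 0.3125·271 = 55 and ps = 197/6 + (1/6)·271 = 78.
Government outlay = subsidy × quantity = 23 × 271 = 6233.

Government cost = 6233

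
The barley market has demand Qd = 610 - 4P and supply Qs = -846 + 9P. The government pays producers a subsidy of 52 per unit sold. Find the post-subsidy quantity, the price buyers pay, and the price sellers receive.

Q' = 306; buyers pay 76; sellers receive 128

Pre-subsidy: 610 - 4P = -846 + 9P gives P* = 112, Q* = 162.
With the subsidy, sellers receive Ps = Pb + 52 for each unit, where Pb is the price buyers pay.
Supply in terms of Pb becomes Qs = -846 + 9(Pb + 52) = -378 + 9Pb. Setting this equal to demand: 610 - 4Pb = -378 + 9Pb, so Pb = 76.
Sellers receive Ps = 76 + 52 = 128; Q' = 610 − 4·76 = 306.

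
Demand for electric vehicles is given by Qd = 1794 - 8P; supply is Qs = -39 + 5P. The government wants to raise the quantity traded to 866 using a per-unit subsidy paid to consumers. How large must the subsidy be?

Required subsidy s = 65 per unit

At Q = 866, invert demand for the buyer price: Pb = (1794 − 866)/8 = 116; invert supply for the seller price: Ps = (866 − (-39))/5 = 181.
The subsidy must fill the gap: s = Ps − Pb = 181 − 116 = 65.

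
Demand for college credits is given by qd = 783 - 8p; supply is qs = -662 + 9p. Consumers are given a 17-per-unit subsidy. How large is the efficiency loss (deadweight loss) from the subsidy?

Deadweight loss = 612

Pre-subsidy: 783 - 8p = -662 + 9p gives p* = 85, q* = 103.
With the rebate, buyers effectively pay pb = ps − 17, where ps is the price sellers receive.
Demand in terms of ps becomes qd = 783 − 8(ps − 17) = 919 - 8ps. Setting this equal to supply: 919 - 8ps = -662 + 9ps, so ps = 93.
Buyers pay pb = 93 − 17 = 76; q' = -662 + 9·93 = 175.
The subsidy expands output by 175 − 103 = 72 past the efficient level; on those units the gap between marginal cost and willingness to pay runs from 0 up to 17.
DWL = ½ × 17 × 72 = 612.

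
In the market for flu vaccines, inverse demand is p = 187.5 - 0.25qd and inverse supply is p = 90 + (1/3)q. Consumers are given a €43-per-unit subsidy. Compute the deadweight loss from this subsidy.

Deadweight loss = 11094/7

Pre-subsidy: 187.5 - 0.25q = 90 + (1/3)q gives q* = 1170/7 and p* = 1020/7.
With the rebate, buyers effectively pay pb = ps − 43, where ps is the price sellers receive.
On the curves, pb = 187.5 - 0.25q and ps = 90 + (1/3)q; the wedge ps − pb = 43 gives 90 + (1/3)q − (187.5 - 0.25q) = 43, so q' = 1686/7.
Then pb = 187.5 − 0.25·(1686/7) = 891/7 and ps = 90 + (1/3)·(1686/7) = 1192/7.
The subsidy expands output by 1686/7 − 1170/7 = 516/7 past the efficient level; on those units the gap between marginal cost and willingness to pay runs from 0 up to 43.
DWL = ½ × 43 × 516/7 = 11094/7.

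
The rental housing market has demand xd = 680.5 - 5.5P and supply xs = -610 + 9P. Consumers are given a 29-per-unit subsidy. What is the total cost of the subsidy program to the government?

Government cost = 8410

Pre-subsidy: 680.5 - 5.5P = -610 + 9P gives P* = 89, x* = 191.
With the rebate, buyers effectively pay Pb = Ps − 29, where Ps is the price sellers receive.
Demand in terms of Ps becomes xd = 680.5 − 5.5(Ps − 29) = 840 - 5.5Ps. Setting this equal to supply: 840 - 5.5Ps = -610 + 9Ps, so Ps = 100.
Buyers pay Pb = 100 − 29 = 71; x' = -610 + 9·100 = 290.
Government outlay = subsidy × quantity = 29 × 290 = 8410.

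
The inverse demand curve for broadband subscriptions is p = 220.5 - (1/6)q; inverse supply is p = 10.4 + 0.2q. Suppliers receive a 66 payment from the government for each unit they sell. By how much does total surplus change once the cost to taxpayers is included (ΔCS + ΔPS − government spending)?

Net change in total surplus = -5940

Pre-subsidy: 220.5 - (1/6)q = 10.4 + 0.2q gives q* = 573 and p* = 125.
With the subsidy, sellers receive ps = pb + 66 for each unit, where pb is the price buyers pay.
On the curves, pb = 220.5 - (1/6)q and ps = 10.4 + 0.2q; the wedge ps − pb = 66 gives 10.4 + 0.2q − (220.5 - (1/6)q) = 66, so q' = 753.
Then pb = 220.5 − (1/6)·753 = 95 and ps = 10.4 + 0.2·753 = 161.
ΔCS = ½(573 + 753)(125 − 95) = 19890; ΔPS = ½(573 + 753)(161 − 125) = 23868.
Government spending = 66 × 753 = 49698.
Net change = 19890 + 23868 − 49698 = -5940. The loss equals the DWL triangle ½·66·180.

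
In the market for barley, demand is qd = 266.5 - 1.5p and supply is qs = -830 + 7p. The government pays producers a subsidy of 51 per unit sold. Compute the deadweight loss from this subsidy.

Pre-subsidy: 266.5 - 1.5p = -830 + 7p gives p* = 129, q* = 73.
With the subsidy, sellers receive ps = pb + 51 for each unit, where pb is the price buyers pay.
Supply in terms of pb becomes qs = -830 + 7(pb + 51) = -473 + 7pb. Setting this equal to demand: 266.5 - 1.5pb = -473 + 7pb, so pb = 87.
Sellers receive ps = 87 + 51 = 138; q' = 266.5 − 1.5·87 = 136.
The subsidy expands output by 136 − 73 = 63 past the efficient level; on those units the gap between marginal cost and willingness to pay runs from 0 up to 51.
DWL = ½ × 51 × 63 = 1606.5.

Deadweight loss = 1606.5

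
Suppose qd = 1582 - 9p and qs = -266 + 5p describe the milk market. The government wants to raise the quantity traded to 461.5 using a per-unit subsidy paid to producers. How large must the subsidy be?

Required subsidy s = 21 per unit

At q = 461.5, invert demand for the buyer price: pb = (1582 − 461.5)/9 = 124.5; invert supply for the seller price: ps = (461.5 − (-266))/5 = 145.5.
The subsidy must fill the gap: s = ps − pb = 145.5 − 124.5 = 21.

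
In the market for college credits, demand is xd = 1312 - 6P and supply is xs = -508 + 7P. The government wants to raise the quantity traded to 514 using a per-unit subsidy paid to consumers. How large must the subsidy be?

At x = 514, invert demand for the buyer price: Pb = (1312 − 514)/6 = 133; invert supply for the seller price: Ps = (514 − (-508))/7 = 146.
The subsidy must fill the gap: s = Ps − Pb = 146 − 133 = 13.

Required subsidy s = 13 per unit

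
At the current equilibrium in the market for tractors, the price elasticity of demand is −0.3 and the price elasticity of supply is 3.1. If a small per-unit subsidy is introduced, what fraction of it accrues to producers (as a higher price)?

For a small subsidy around the equilibrium, the benefit split depends on the relative slopes, which at a point are proportional to the elasticities.
Buyer share = εs/(εs + |εd|) = 3.1/(3.1 + 0.3) = 31/34; seller share = |εd|/(εs + |εd|) = 3/34.
So producers capture 3/34 of the subsidy.

Producer share = 3/34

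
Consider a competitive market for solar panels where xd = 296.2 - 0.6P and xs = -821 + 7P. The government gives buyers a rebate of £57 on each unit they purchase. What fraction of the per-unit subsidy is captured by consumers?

Pre-subsidy: 296.2 - 0.6P = -821 + 7P gives P* = 147, x* = 208.
With the rebate, buyers effectively pay Pb = Ps − 57, where Ps is the price sellers receive.
Demand in terms of Ps becomes xd = 296.2 − 0.6(Ps − 57) = 330.4 - 0.6Ps. Setting this equal to supply: 330.4 - 0.6Ps = -821 + 7Ps, so Ps = 151.5.
Buyers pay Pb = 151.5 − 57 = 94.5; x' = -821 + 7·151.5 = 239.5.
Buyers' price falls by P* − Pb = 147 − 94.5 = 52.5; sellers' price rises by Ps − P* = 151.5 − 147 = 4.5.
So consumers capture 52.5/57 = 35/38 of each unit of subsidy.

Consumer share = 35/38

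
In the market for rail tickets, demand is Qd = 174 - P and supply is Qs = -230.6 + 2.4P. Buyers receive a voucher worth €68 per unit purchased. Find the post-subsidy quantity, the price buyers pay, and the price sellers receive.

Q' = 103; buyers pay €71; sellers receive €139

Pre-subsidy: 174 - P = -230.6 + 2.4P gives P* = 119, Q* = 55.
With the rebate, buyers effectively pay Pb = Ps − 68, where Ps is the price sellers receive.
Demand in terms of Ps becomes Qd = 174 − 1(Ps − 68) = 242 - Ps. Setting this equal to supply: 242 - Ps = -230.6 + 2.4Ps, so Ps = 139.
Buyers pay Pb = 139 − 68 = 71; Q' = -230.6 + 2.4·139 = 103.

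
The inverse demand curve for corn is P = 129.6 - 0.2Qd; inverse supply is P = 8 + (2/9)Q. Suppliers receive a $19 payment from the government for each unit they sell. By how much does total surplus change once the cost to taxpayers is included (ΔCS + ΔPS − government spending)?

Net change in total surplus = -$427.5

Pre-subsidy: 129.6 - 0.2Q = 8 + (2/9)Q gives Q* = 288 and P* = 72.
With the subsidy, sellers receive Ps = Pb + 19 for each unit, where Pb is the price buyers pay.
On the curves, Pb = 129.6 - 0.2Q and Ps = 8 + (2/9)Q; the wedge Ps − Pb = 19 gives 8 + (2/9)Q − (129.6 - 0.2Q) = 19, so Q' = 333.
Then Pb = 129.6 − 0.2·333 = 63 and Ps = 8 + (2/9)·333 = 82.
ΔCS = ½(288 + 333)(72 − 63) = 2794.5; ΔPS = ½(288 + 333)(82 − 72) = 3105.
Government spending = 19 × 333 = 6327.
Net change = 2794.5 + 3105 − 6327 = -427.5. The loss equals the DWL triangle ½·19·45.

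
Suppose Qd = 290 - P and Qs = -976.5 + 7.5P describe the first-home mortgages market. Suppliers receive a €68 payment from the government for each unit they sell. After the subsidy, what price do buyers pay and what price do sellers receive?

Pre-subsidy: 290 - P = -976.5 + 7.5P gives P* = 149, Q* = 141.
With the subsidy, sellers receive Ps = Pb + 68 for each unit, where Pb is the price buyers pay.
Supply in terms of Pb becomes Qs = -976.5 + 7.5(Pb + 68) = -466.5 + 7.5Pb. Setting this equal to demand: 290 - Pb = -466.5 + 7.5Pb, so Pb = 89.
Sellers receive Ps = 89 + 68 = 157; Q' = 290 − 1·89 = 201.

Buyers pay €89; sellers receive €157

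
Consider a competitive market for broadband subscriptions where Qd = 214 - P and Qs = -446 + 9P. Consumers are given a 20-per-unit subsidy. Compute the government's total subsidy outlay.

Pre-subsidy: 214 - P = -446 + 9P gives P* = 66, Q* = 148.
With the rebate, buyers effectively pay Pb = Ps − 20, where Ps is the price sellers receive.
Demand in terms of Ps becomes Qd = 214 − 1(Ps − 20) = 234 - Ps. Setting this equal to supply: 234 - Ps = -446 + 9Ps, so Ps = 68.
Buyers pay Pb = 68 − 20 = 48; Q' = -446 + 9·68 = 166.
Government outlay = subsidy × quantity = 20 × 166 = 3320.

Government cost = 3320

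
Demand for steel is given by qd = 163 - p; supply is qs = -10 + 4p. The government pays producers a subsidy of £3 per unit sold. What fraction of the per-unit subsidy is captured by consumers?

Consumer share = 0.8

Pre-subsidy: 163 - p = -10 + 4p gives p* = 34.6, q* = 128.4.
With the subsidy, sellers receive ps = pb + 3 for each unit, where pb is the price buyers pay.
Supply in terms of pb becomes qs = -10 + 4(pb + 3) = 2 + 4pb. Setting this equal to demand: 163 - pb = 2 + 4pb, so pb = 32.2.
Sellers receive ps = 32.2 + 3 = 35.2; q' = 163 − 1·32.2 = 130.8.
Buyers' price falls by p* − pb = 34.6 − 32.2 = 2.4; sellers' price rises by ps − p* = 35.2 − 34.6 = 0.6.
So consumers capture 2.4/3 = 0.8 of each unit of subsidy.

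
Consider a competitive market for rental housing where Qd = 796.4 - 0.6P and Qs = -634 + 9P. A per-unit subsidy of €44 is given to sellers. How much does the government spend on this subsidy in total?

Government cost = €32197

Pre-subsidy: 796.4 - 0.6P = -634 + 9P gives P* = 149, Q* = 707.
With the subsidy, sellers receive Ps = Pb + 44 for each unit, where Pb is the price buyers pay.
Supply in terms of Pb becomes Qs = -634 + 9(Pb + 44) = -238 + 9Pb. Setting this equal to demand: 796.4 - 0.6Pb = -238 + 9Pb, so Pb = 107.75.
Sellers receive Ps = 107.75 + 44 = 151.75; Q' = 796.4 − 0.6·107.75 = 731.75.
Government outlay = subsidy × quantity = 44 × 731.75 = 32197.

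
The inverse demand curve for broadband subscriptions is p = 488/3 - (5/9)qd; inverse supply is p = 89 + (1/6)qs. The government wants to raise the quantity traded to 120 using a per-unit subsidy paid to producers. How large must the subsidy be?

Required subsidy s = 13 per unit

At q = 120, from the demand curve buyers pay pb = 488/3 − (5/9)·120 = 96; from the supply curve sellers need ps = 89 + (1/6)·120 = 109.
The subsidy must fill the gap: s = ps − pb = 109 − 96 = 13.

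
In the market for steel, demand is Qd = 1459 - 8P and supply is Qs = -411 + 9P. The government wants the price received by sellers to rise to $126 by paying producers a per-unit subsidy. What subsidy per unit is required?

At a seller price of 126, quantity supplied is -411 + 9·126 = 723.
Buyers absorb 723 only when they pay Pb with 1459 − 8·Pb = 723, i.e. Pb = 92.
s = Ps − Pb = 126 − 92 = 34.

Required subsidy s = $34 per unit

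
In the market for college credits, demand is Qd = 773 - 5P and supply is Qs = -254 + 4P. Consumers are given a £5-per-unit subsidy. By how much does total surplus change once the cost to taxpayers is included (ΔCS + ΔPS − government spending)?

Pre-subsidy: 773 - 5P = -254 + 4P gives P* = 1027/9, Q* = 1822/9.
With the rebate, buyers effectively pay Pb = Ps − 5, where Ps is the price sellers receive.
Demand in terms of Ps becomes Qd = 773 − 5(Ps − 5) = 798 - 5Ps. Setting this equal to supply: 798 - 5Ps = -254 + 4Ps, so Ps = 1052/9.
Buyers pay Pb = 1052/9 − 5 = 1007/9; Q' = -254 + 4·(1052/9) = 1922/9.
ΔCS = ½(1822/9 + 1922/9)(1027/9 − 1007/9) = 4160/9; ΔPS = ½(1822/9 + 1922/9)(1052/9 − 1027/9) = 5200/9.
Government spending = 5 × 1922/9 = 9610/9.
Net change = 4160/9 + 5200/9 − 9610/9 = -250/9. The loss equals the DWL triangle ½·5·100/9.

Net change in total surplus = -250/9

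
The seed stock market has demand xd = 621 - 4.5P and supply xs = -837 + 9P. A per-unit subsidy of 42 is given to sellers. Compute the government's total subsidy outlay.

Pre-subsidy: 621 - 4.5P = -837 + 9P gives P* = 108, x* = 135.
With the subsidy, sellers receive Ps = Pb + 42 for each unit, where Pb is the price buyers pay.
Supply in terms of Pb becomes xs = -837 + 9(Pb + 42) = -459 + 9Pb. Setting this equal to demand: 621 - 4.5Pb = -459 + 9Pb, so Pb = 80.
Sellers receive Ps = 80 + 42 = 122; x' = 621 − 4.5·80 = 261.
Government outlay = subsidy × quantity = 42 × 261 = 10962.

Government cost = 10962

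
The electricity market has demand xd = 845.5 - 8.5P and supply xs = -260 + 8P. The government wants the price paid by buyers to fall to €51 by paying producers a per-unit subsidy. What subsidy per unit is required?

Required subsidy s = €33 per unit

At a buyer price of 51, quantity demanded is 845.5 − 8.5·51 = 412.
Sellers supply 412 only when they receive Ps with -260 + 8·Ps = 412, i.e. Ps = 84.
s = Ps − Pb = 84 − 51 = 33.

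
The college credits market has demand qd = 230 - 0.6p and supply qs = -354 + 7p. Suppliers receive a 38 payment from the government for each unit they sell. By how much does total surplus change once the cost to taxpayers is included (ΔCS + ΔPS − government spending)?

Net change in total surplus = -399

Pre-subsidy: 230 - 0.6p = -354 + 7p gives p* = 1460/19, q* = 3494/19.
With the subsidy, sellers receive ps = pb + 38 for each unit, where pb is the price buyers pay.
Supply in terms of pb becomes qs = -354 + 7(pb + 38) = -88 + 7pb. Setting this equal to demand: 230 - 0.6pb = -88 + 7pb, so pb = 795/19.
Sellers receive ps = 795/19 + 38 = 1517/19; q' = 230 − 0.6·(795/19) = 3893/19.
ΔCS = ½(3494/19 + 3893/19)(1460/19 − 795/19) = 258545/38; ΔPS = ½(3494/19 + 3893/19)(1517/19 − 1460/19) = 22161/38.
Government spending = 38 × 3893/19 = 7786.
Net change = 258545/38 + 22161/38 − 7786 = -399. The loss equals the DWL triangle ½·38·21.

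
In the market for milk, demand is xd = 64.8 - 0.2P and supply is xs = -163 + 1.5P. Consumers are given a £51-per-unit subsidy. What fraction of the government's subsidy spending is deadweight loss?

DWL / government spending = 9/94

Pre-subsidy: 64.8 - 0.2P = -163 + 1.5P gives P* = 134, x* = 38.
With the rebate, buyers effectively pay Pb = Ps − 51, where Ps is the price sellers receive.
Demand in terms of Ps becomes xd = 64.8 − 0.2(Ps − 51) = 75 - 0.2Ps. Setting this equal to supply: 75 - 0.2Ps = -163 + 1.5Ps, so Ps = 140.
Buyers pay Pb = 140 − 51 = 89; x' = -163 + 1.5·140 = 47.
ΔCS = ½(38 + 47)(134 − 89) = 1912.5; ΔPS = ½(38 + 47)(140 − 134) = 255.
Government spending = 51 × 47 = 2397.
DWL = ½ × 51 × (47 − 38) = 229.5; fraction = 229.5 / 2397 = 9/94.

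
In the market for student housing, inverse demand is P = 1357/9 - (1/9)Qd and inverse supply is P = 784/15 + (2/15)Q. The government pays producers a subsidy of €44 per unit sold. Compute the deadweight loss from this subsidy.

Pre-subsidy: 1357/9 - (1/9)Q = 784/15 + (2/15)Q gives Q* = 403 and P* = 106.
With the subsidy, sellers receive Ps = Pb + 44 for each unit, where Pb is the price buyers pay.
On the curves, Pb = 1357/9 - (1/9)Q and Ps = 784/15 + (2/15)Q; the wedge Ps − Pb = 44 gives 784/15 + (2/15)Q − (1357/9 - (1/9)Q) = 44, so Q' = 583.
Then Pb = 1357/9 − (1/9)·583 = 86 and Ps = 784/15 + (2/15)·583 = 130.
The subsidy expands output by 583 − 403 = 180 past the efficient level; on those units the gap between marginal cost and willingness to pay runs from 0 up to 44.
DWL = ½ × 44 × 180 = 3960.

Deadweight loss = €3960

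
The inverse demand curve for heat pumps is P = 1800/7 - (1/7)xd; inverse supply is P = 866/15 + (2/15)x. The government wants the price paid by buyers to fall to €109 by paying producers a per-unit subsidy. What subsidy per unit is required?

At a buyer price of 109, quantity demanded is 1800 − 7·109 = 1037.
Sellers supply 1037 only when they receive Ps = 866/15 + (2/15)·1037 = 196.
s = Ps − Pb = 196 − 109 = 87.

Required subsidy s = €87 per unit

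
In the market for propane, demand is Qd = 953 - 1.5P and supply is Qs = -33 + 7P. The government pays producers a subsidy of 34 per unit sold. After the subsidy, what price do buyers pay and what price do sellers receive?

Buyers pay 88; sellers receive 122

Pre-subsidy: 953 - 1.5P = -33 + 7P gives P* = 116, Q* = 779.
With the subsidy, sellers receive Ps = Pb + 34 for each unit, where Pb is the price buyers pay.
Supply in terms of Pb becomes Qs = -33 + 7(Pb + 34) = 205 + 7Pb. Setting this equal to demand: 953 - 1.5Pb = 205 + 7Pb, so Pb = 88.
Sellers receive Ps = 88 + 34 = 122; Q' = 953 − 1.5·88 = 821.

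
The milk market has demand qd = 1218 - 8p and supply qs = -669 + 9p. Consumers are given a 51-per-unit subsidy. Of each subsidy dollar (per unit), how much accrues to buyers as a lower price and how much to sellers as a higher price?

Pre-subsidy: 1218 - 8p = -669 + 9p gives p* = 111, q* = 330.
With the rebate, buyers effectively pay pb = ps − 51, where ps is the price sellers receive.
Demand in terms of ps becomes qd = 1218 − 8(ps − 51) = 1626 - 8ps. Setting this equal to supply: 1626 - 8ps = -669 + 9ps, so ps = 135.
Buyers pay pb = 135 − 51 = 84; q' = -669 + 9·135 = 546.
Buyers' price falls by p* − pb = 111 − 84 = 27; sellers' price rises by ps − p* = 135 − 111 = 24.

Buyers gain 27 per unit; sellers gain 24 per unit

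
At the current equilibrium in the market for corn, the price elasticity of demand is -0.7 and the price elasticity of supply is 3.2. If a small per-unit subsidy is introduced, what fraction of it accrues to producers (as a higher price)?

Producer share = 7/39

For a small subsidy around the equilibrium, the benefit split depends on the relative slopes, which at a point are proportional to the elasticities.
Buyer share = εs/(εs + |εd|) = 3.2/(3.2 + 0.7) = 32/39; seller share = |εd|/(εs + |εd|) = 7/39.
So producers capture 7/39 of the subsidy.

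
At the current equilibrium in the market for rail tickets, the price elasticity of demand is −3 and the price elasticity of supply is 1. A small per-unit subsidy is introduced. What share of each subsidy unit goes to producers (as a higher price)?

For a small subsidy around the equilibrium, the benefit split depends on the relative slopes, which at a point are proportional to the elasticities.
Buyer share = εs/(εs + |εd|) = 1/(1 + 3) = 0.25; seller share = |εd|/(εs + |εd|) = 0.75.
So producers capture 0.75 of the subsidy.

Producer share = 0.75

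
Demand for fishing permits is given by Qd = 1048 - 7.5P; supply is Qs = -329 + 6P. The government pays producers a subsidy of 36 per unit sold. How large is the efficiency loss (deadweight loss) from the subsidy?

Pre-subsidy: 1048 - 7.5P = -329 + 6P gives P* = 102, Q* = 283.
With the subsidy, sellers receive Ps = Pb + 36 for each unit, where Pb is the price buyers pay.
Supply in terms of Pb becomes Qs = -329 + 6(Pb + 36) = -113 + 6Pb. Setting this equal to demand: 1048 - 7.5Pb = -113 + 6Pb, so Pb = 86.
Sellers receive Ps = 86 + 36 = 122; Q' = 1048 − 7.5·86 = 403.
The subsidy expands output by 403 − 283 = 120 past the efficient level; on those units the gap between marginal cost and willingness to pay runs from 0 up to 36.
DWL = ½ × 36 × 120 = 2160.

Deadweight loss = 2160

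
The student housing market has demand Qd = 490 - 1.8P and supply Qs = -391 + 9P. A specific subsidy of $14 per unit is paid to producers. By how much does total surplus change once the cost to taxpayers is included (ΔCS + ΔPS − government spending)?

Net change in total surplus = -$147

Pre-subsidy: 490 - 1.8P = -391 + 9P gives P* = 4405/54, Q* = 2059/6.
With the subsidy, sellers receive Ps = Pb + 14 for each unit, where Pb is the price buyers pay.
Supply in terms of Pb becomes Qs = -391 + 9(Pb + 14) = -265 + 9Pb. Setting this equal to demand: 490 - 1.8Pb = -265 + 9Pb, so Pb = 3775/54.
Sellers receive Ps = 3775/54 + 14 = 4531/54; Q' = 490 − 1.8·(3775/54) = 2185/6.
ΔCS = ½(2059/6 + 2185/6)(4405/54 − 3775/54) = 37135/9; ΔPS = ½(2059/6 + 2185/6)(4531/54 − 4405/54) = 7427/9.
Government spending = 14 × 2185/6 = 15295/3.
Net change = 37135/9 + 7427/9 − 15295/3 = -147. The loss equals the DWL triangle ½·14·21.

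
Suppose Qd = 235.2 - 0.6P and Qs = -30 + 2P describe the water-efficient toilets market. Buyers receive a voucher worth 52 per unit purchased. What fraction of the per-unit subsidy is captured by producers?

Producer share = 3/13

Pre-subsidy: 235.2 - 0.6P = -30 + 2P gives P* = 102, Q* = 174.
With the rebate, buyers effectively pay Pb = Ps − 52, where Ps is the price sellers receive.
Demand in terms of Ps becomes Qd = 235.2 − 0.6(Ps − 52) = 266.4 - 0.6Ps. Setting this equal to supply: 266.4 - 0.6Ps = -30 + 2Ps, so Ps = 114.
Buyers pay Pb = 114 − 52 = 62; Q' = -30 + 2·114 = 198.
Buyers' price falls by P* − Pb = 102 − 62 = 40; sellers' price rises by Ps − P* = 114 − 102 = 12.
So producers capture 12/52 = 3/13 of each unit of subsidy.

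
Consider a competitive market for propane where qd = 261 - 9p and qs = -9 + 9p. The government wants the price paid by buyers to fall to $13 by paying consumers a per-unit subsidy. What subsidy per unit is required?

Required subsidy s = $4 per unit

At a buyer price of 13, quantity demanded is 261 − 9·13 = 144.
Sellers supply 144 only when they receive ps with -9 + 9·ps = 144, i.e. ps = 17.
s = ps − pb = 17 − 13 = 4.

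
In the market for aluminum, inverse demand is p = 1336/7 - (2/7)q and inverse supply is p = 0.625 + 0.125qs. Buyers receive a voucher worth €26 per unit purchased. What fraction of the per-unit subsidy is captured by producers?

Pre-subsidy: 1336/7 - (2/7)q = 0.625 + 0.125q gives q* = 10653/23 and p* = 1346/23.
With the rebate, buyers effectively pay pb = ps − 26, where ps is the price sellers receive.
On the curves, pb = 1336/7 - (2/7)q and ps = 0.625 + 0.125q; the wedge ps − pb = 26 gives 0.625 + 0.125q − (1336/7 - (2/7)q) = 26, so q' = 12109/23.
Then pb = 1336/7 − (2/7)·(12109/23) = 930/23 and ps = 0.625 + 0.125·(12109/23) = 1528/23.
Buyers' price falls by p* − pb = 1346/23 − 930/23 = 416/23; sellers' price rises by ps − p* = 1528/23 − 1346/23 = 182/23.
So producers capture (182/23)/26 = 7/23 of each unit of subsidy.

Producer share = 7/23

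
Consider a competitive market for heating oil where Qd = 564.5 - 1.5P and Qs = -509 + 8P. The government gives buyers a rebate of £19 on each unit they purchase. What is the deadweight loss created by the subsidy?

Pre-subsidy: 564.5 - 1.5P = -509 + 8P gives P* = 113, Q* = 395.
With the rebate, buyers effectively pay Pb = Ps − 19, where Ps is the price sellers receive.
Demand in terms of Ps becomes Qd = 564.5 − 1.5(Ps − 19) = 593 - 1.5Ps. Setting this equal to supply: 593 - 1.5Ps = -509 + 8Ps, so Ps = 116.
Buyers pay Pb = 116 − 19 = 97; Q' = -509 + 8·116 = 419.
The subsidy expands output by 419 − 395 = 24 past the efficient level; on those units the gap between marginal cost and willingness to pay runs from 0 up to 19.
DWL = ½ × 19 × 24 = 228.

Deadweight loss = £228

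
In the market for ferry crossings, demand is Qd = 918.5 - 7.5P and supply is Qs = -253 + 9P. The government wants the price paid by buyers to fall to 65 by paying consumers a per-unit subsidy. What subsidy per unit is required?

At a buyer price of 65, quantity demanded is 918.5 − 7.5·65 = 431.
Sellers supply 431 only when they receive Ps with -253 + 9·Ps = 431, i.e. Ps = 76.
s = Ps − Pb = 76 − 65 = 11.

Required subsidy s = 11 per unit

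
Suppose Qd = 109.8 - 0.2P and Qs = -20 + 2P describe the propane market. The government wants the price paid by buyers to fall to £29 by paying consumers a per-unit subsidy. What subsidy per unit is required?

Required subsidy s = £33 per unit

At a buyer price of 29, quantity demanded is 109.8 − 0.2·29 = 104.
Sellers supply 104 only when they receive Ps with -20 + 2·Ps = 104, i.e. Ps = 62.
s = Ps − Pb = 62 − 29 = 33.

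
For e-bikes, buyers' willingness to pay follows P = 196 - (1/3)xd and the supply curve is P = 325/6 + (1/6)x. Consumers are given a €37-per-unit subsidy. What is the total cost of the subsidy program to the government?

Pre-subsidy: 196 - (1/3)x = 325/6 + (1/6)x gives x* = 851/3 and P* = 913/9.
With the rebate, buyers effectively pay Pb = Ps − 37, where Ps is the price sellers receive.
On the curves, Pb = 196 - (1/3)x and Ps = 325/6 + (1/6)x; the wedge Ps − Pb = 37 gives 325/6 + (1/6)x − (196 - (1/3)x) = 37, so x' = 1073/3.
Then Pb = 196 − (1/3)·(1073/3) = 691/9 and Ps = 325/6 + (1/6)·(1073/3) = 1024/9.
Government outlay = subsidy × quantity = 37 × 1073/3 = 39701/3.

Government cost = 39701/3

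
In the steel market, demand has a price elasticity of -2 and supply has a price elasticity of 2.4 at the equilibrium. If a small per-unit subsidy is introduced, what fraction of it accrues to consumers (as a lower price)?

Consumer share = 6/11

For a small subsidy around the equilibrium, the benefit split depends on the relative slopes, which at a point are proportional to the elasticities.
Buyer share = εs/(εs + |εd|) = 2.4/(2.4 + 2) = 6/11; seller share = |εd|/(εs + |εd|) = 5/11.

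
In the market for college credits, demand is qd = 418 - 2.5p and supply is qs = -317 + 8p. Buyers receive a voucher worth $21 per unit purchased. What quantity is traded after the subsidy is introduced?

q' = 283

Pre-subsidy: 418 - 2.5p = -317 + 8p gives p* = 70, q* = 243.
With the rebate, buyers effectively pay pb = ps − 21, where ps is the price sellers receive.
Demand in terms of ps becomes qd = 418 − 2.5(ps − 21) = 470.5 - 2.5ps. Setting this equal to supply: 470.5 - 2.5ps = -317 + 8ps, so ps = 75.
Buyers pay pb = 75 − 21 = 54; q' = -317 + 8·75 = 283.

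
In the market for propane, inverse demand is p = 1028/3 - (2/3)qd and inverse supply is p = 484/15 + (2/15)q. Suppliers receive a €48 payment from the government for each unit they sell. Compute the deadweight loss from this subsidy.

Deadweight loss = €1440

Pre-subsidy: 1028/3 - (2/3)q = 484/15 + (2/15)q gives q* = 388 and p* = 84.
With the subsidy, sellers receive ps = pb + 48 for each unit, where pb is the price buyers pay.
On the curves, pb = 1028/3 - (2/3)q and ps = 484/15 + (2/15)q; the wedge ps − pb = 48 gives 484/15 + (2/15)q − (1028/3 - (2/3)q) = 48, so q' = 448.
Then pb = 1028/3 − (2/3)·448 = 44 and ps = 484/15 + (2/15)·448 = 92.
The subsidy expands output by 448 − 388 = 60 past the efficient level; on those units the gap between marginal cost and willingness to pay runs from 0 up to 48.
DWL = ½ × 48 × 60 = 1440.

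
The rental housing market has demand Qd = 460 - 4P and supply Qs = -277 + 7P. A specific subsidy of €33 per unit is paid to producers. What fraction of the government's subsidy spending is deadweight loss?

Pre-subsidy: 460 - 4P = -277 + 7P gives P* = 67, Q* = 192.
With the subsidy, sellers receive Ps = Pb + 33 for each unit, where Pb is the price buyers pay.
Supply in terms of Pb becomes Qs = -277 + 7(Pb + 33) = -46 + 7Pb. Setting this equal to demand: 460 - 4Pb = -46 + 7Pb, so Pb = 46.
Sellers receive Ps = 46 + 33 = 79; Q' = 460 − 4·46 = 276.
ΔCS = ½(192 + 276)(67 − 46) = 4914; ΔPS = ½(192 + 276)(79 − 67) = 2808.
Government spending = 33 × 276 = 9108.
DWL = ½ × 33 × (276 − 192) = 1386; fraction = 1386 / 9108 = 7/46.

DWL / government spending = 7/46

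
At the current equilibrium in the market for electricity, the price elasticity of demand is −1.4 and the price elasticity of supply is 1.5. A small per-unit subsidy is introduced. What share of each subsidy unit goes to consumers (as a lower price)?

For a small subsidy around the equilibrium, the benefit split depends on the relative slopes, which at a point are proportional to the elasticities.
Buyer share = εs/(εs + |εd|) = 1.5/(1.5 + 1.4) = 15/29; seller share = |εd|/(εs + |εd|) = 14/29.

Consumer share = 15/29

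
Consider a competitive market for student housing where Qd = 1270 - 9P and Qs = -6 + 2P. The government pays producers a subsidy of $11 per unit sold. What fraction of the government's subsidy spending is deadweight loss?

Pre-subsidy: 1270 - 9P = -6 + 2P gives P* = 116, Q* = 226.
With the subsidy, sellers receive Ps = Pb + 11 for each unit, where Pb is the price buyers pay.
Supply in terms of Pb becomes Qs = -6 + 2(Pb + 11) = 16 + 2Pb. Setting this equal to demand: 1270 - 9Pb = 16 + 2Pb, so Pb = 114.
Sellers receive Ps = 114 + 11 = 125; Q' = 1270 − 9·114 = 244.
ΔCS = ½(226 + 244)(116 − 114) = 470; ΔPS = ½(226 + 244)(125 − 116) = 2115.
Government spending = 11 × 244 = 2684.
DWL = ½ × 11 × (244 − 226) = 99; fraction = 99 / 2684 = 9/244.

DWL / government spending = 9/244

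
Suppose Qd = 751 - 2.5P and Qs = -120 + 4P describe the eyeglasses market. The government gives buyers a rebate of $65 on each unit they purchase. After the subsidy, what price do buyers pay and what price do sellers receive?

Pre-subsidy: 751 - 2.5P = -120 + 4P gives P* = 134, Q* = 416.
With the rebate, buyers effectively pay Pb = Ps − 65, where Ps is the price sellers receive.
Demand in terms of Ps becomes Qd = 751 − 2.5(Ps − 65) = 913.5 - 2.5Ps. Setting this equal to supply: 913.5 - 2.5Ps = -120 + 4Ps, so Ps = 159.
Buyers pay Pb = 159 − 65 = 94; Q' = -120 + 4·159 = 516.

Buyers pay $94; sellers receive $159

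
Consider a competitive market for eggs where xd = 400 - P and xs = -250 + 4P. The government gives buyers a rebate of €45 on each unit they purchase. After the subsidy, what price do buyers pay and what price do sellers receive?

Buyers pay €94; sellers receive €139

Pre-subsidy: 400 - P = -250 + 4P gives P* = 130, x* = 270.
With the rebate, buyers effectively pay Pb = Ps − 45, where Ps is the price sellers receive.
Demand in terms of Ps becomes xd = 400 − 1(Ps − 45) = 445 - Ps. Setting this equal to supply: 445 - Ps = -250 + 4Ps, so Ps = 139.
Buyers pay Pb = 139 − 45 = 94; x' = -250 + 4·139 = 306.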